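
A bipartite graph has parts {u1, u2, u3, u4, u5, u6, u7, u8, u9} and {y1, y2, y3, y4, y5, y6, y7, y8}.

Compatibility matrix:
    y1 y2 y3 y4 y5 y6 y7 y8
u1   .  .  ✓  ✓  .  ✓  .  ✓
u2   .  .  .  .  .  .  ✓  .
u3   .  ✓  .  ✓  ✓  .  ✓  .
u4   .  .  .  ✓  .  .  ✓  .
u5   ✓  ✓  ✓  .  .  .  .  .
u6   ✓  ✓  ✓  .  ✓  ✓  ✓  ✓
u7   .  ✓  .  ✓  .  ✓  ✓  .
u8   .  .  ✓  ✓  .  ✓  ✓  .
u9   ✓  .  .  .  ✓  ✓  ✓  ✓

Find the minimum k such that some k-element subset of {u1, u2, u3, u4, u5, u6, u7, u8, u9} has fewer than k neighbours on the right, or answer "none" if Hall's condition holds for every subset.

9

Take S = {u1, u2, u3, u4, u5, u6, u7, u8, u9}. Its neighbourhood is {y1, y2, y3, y4, y5, y6, y7, y8}, so |N(S)| = 8 < |S| = 9.
Every subset of size less than 9 has at least as many neighbours as members, so 9 is the minimum.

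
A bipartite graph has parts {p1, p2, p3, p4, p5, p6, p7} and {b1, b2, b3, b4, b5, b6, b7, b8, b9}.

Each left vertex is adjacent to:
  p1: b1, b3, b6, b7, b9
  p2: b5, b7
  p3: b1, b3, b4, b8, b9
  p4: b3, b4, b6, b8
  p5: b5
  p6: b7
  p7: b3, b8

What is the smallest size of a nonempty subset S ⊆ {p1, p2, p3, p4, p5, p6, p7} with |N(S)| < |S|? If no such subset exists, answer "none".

3

Take S = {p2, p5, p6}. Its neighbourhood is {b5, b7}, so |N(S)| = 2 < |S| = 3.
Every subset of size less than 3 has at least as many neighbours as members, so 3 is the minimum.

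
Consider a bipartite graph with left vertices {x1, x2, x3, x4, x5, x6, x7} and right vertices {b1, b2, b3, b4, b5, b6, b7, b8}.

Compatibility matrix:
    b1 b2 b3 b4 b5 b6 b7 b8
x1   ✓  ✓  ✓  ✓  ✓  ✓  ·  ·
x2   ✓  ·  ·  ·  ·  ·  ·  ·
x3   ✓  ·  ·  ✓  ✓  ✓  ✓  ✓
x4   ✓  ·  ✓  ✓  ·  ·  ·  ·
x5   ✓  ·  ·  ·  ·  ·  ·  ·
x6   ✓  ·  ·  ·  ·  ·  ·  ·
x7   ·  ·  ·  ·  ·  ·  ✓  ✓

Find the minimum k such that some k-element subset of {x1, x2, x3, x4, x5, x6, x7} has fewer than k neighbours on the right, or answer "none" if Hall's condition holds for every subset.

Take S = {x2, x5}. Its neighbourhood is {b1}, so |N(S)| = 1 < |S| = 2.
No single vertex violates Hall's condition since each has at least one neighbour, so 2 is the minimum.

2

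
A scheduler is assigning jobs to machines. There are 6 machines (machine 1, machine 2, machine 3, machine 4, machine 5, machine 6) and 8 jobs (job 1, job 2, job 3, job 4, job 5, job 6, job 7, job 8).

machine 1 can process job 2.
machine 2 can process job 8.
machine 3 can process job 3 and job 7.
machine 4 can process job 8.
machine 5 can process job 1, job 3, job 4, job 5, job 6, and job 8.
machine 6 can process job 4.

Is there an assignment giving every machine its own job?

No

The set {machine 2, machine 4} has only 1 neighbour ({job 8}), so by Hall's theorem at most 5 of the 6 machines can be matched.
Hence no matching covers every machine.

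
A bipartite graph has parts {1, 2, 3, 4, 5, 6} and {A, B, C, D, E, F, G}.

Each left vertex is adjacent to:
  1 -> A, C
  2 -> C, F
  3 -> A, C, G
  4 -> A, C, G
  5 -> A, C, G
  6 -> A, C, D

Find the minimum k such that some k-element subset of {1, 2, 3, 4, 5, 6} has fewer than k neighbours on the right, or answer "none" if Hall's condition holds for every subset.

4

Take S = {1, 3, 4, 5}. Its neighbourhood is {A, C, G}, so |N(S)| = 3 < |S| = 4.
Every subset of size less than 4 has at least as many neighbours as members, so 4 is the minimum.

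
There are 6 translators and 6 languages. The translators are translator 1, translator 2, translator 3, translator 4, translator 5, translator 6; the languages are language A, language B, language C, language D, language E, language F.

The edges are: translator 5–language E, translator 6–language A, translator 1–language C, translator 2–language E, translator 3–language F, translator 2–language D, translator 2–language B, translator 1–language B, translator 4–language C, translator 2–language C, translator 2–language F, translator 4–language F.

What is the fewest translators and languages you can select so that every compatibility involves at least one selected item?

{translator 1, translator 2, translator 3, translator 4, translator 5, translator 6} is a vertex cover of size 6: every edge has an endpoint in this set.
No smaller cover exists because translator 1–language B, translator 2–language D, translator 3–language F, translator 4–language C, translator 5–language E, translator 6–language A is a matching of size 6, and a cover must include an endpoint of each of these disjoint edges (König's theorem).

6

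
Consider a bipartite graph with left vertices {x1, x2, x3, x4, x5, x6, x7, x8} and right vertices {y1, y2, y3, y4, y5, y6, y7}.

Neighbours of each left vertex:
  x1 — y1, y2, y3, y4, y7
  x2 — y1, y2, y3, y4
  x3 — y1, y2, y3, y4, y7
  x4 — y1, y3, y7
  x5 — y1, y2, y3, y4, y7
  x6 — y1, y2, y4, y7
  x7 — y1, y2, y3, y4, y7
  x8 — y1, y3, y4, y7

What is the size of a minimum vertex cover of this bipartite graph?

5

The 5 edges x1–y3, x2–y2, x3–y4, x4–y1, x5–y7 form a matching, so any vertex cover needs at least 5 vertices (one per matched edge).
Conversely {y1, y2, y3, y4, y7} meets every edge and has exactly 5 vertices, so 5 is optimal.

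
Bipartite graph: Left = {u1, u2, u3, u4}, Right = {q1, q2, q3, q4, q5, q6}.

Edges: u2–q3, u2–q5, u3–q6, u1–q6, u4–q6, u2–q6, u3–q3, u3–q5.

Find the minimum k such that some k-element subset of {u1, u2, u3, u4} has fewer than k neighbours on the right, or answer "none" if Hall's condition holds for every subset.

2

Take S = {u1, u4}. Its neighbourhood is {q6}, so |N(S)| = 1 < |S| = 2.
No single vertex violates Hall's condition since each has at least one neighbour, so 2 is the minimum.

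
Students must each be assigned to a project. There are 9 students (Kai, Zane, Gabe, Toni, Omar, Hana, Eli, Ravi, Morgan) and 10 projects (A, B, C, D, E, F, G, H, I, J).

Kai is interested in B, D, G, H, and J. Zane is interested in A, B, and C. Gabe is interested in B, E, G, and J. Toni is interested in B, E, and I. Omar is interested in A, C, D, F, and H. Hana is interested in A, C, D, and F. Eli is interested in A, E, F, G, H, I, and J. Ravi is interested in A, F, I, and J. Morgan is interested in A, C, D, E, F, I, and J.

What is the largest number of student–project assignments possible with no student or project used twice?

9

One maximum matching: Kai-H, Zane-C, Gabe-E, Toni-B, Omar-A, Hana-F, Eli-G, Ravi-I, Morgan-J.
This saturates every student, so 9 is the maximum.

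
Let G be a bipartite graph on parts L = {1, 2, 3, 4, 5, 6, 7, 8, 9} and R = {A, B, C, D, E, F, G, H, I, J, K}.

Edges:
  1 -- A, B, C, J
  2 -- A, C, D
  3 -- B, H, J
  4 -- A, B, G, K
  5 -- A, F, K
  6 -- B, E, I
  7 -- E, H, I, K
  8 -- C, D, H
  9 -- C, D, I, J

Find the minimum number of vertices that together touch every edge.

9

The 9 edges 1–C, 2–A, 3–B, 4–G, 5–F, 6–E, 7–K, 8–D, 9–J form a matching, so any vertex cover needs at least 9 vertices (one per matched edge).
Conversely {1, 2, 3, 4, 5, 6, 7, 8, 9} meets every edge and has exactly 9 vertices, so 9 is optimal.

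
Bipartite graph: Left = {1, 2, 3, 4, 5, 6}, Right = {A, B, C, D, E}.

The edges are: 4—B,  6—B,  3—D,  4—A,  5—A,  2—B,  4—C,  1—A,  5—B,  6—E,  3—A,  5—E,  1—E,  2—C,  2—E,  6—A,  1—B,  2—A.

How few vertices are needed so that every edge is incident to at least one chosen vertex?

The 5 edges 1–A, 2–E, 3–D, 4–C, 5–B form a matching, so any vertex cover needs at least 5 vertices (one per matched edge).
Conversely {3, A, B, C, E} meets every edge and has exactly 5 vertices, so 5 is optimal.

5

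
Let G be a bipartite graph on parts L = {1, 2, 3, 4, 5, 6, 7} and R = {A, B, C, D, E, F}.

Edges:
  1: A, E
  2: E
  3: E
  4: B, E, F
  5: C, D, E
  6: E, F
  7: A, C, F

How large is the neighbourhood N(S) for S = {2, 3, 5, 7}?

5

The union of neighbours of {2, 3, 5, 7} is {A, C, D, E, F}, which has 5 elements.
Since |N(S)| = 5 ≥ |S| = 4, Hall's condition holds for this subset.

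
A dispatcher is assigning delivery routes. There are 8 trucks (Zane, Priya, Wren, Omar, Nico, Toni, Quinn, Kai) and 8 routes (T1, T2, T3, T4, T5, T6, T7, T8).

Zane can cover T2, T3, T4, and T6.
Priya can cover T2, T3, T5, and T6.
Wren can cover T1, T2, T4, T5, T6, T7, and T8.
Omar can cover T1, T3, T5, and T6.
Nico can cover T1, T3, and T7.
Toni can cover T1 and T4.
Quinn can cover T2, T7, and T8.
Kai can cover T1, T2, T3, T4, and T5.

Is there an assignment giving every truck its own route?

Yes

A valid assignment of size 8: Zane–T6, Priya–T5, Wren–T8, Omar–T3, Nico–T7, Toni–T1, Quinn–T2, Kai–T4.
All 8 trucks are covered.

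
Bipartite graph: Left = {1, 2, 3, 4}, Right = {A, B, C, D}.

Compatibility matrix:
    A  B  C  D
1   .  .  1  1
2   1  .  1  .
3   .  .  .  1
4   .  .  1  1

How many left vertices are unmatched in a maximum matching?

1

One maximum matching: 1–C, 2–A, 3–D.
The set {1, 3, 4} has only 2 neighbours ({C, D}), so by Hall's theorem at most 3 of the 4 left vertices can be matched.
That matches 3 of the 4, leaving 1 unmatched; no matching can do better.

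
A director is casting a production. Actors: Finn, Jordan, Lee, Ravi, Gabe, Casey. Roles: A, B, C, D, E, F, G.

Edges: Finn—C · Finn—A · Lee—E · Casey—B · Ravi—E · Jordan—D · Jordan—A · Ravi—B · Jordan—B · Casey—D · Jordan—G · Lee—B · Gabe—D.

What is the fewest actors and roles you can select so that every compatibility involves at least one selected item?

{Finn, Jordan, B, D, E} is a vertex cover of size 5: every edge has an endpoint in this set.
No smaller cover exists because Finn–C, Jordan–G, Lee–E, Ravi–B, Gabe–D is a matching of size 5, and a cover must include an endpoint of each of these disjoint edges (König's theorem).

5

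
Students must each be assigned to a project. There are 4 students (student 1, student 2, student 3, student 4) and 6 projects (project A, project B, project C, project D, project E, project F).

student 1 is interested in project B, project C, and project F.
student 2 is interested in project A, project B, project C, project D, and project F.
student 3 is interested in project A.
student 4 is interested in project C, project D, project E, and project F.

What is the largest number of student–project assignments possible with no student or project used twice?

A valid assignment of size 4: student 1–project C, student 2–project F, student 3–project A, student 4–project E.
All 4 students are matched, so no larger matching exists.

4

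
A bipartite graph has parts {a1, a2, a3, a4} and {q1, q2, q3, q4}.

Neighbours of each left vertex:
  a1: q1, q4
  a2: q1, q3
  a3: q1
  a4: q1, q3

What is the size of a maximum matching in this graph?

For example, pair a1–q4, a2–q3, a3–q1.
The set {a2, a3, a4} has only 2 neighbours ({q1, q3}), so by Hall's theorem at most 3 of the 4 left vertices can be matched.

3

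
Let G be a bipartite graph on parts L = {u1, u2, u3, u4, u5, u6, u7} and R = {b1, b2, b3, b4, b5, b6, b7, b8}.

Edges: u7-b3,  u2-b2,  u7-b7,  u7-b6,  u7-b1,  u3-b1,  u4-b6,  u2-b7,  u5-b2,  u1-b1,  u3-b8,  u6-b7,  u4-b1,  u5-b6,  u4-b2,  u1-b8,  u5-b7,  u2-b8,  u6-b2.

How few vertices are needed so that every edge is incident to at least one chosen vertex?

6

The 6 edges u1–b1, u2–b7, u3–b8, u4–b2, u5–b6, u7–b3 form a matching, so any vertex cover needs at least 6 vertices (one per matched edge).
Conversely {u7, b1, b2, b6, b7, b8} meets every edge and has exactly 6 vertices, so 6 is optimal.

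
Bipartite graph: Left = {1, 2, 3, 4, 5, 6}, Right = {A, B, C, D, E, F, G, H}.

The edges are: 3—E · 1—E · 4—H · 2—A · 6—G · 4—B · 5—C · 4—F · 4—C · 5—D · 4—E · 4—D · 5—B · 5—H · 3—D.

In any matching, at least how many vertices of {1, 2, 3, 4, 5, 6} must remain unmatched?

0

One maximum matching: 1–E, 2–A, 3–D, 4–H, 5–B, 6–G.
All 6 left vertices are matched, so no larger matching exists.
That matches 6 of the 6, leaving 0 unmatched; no matching can do better.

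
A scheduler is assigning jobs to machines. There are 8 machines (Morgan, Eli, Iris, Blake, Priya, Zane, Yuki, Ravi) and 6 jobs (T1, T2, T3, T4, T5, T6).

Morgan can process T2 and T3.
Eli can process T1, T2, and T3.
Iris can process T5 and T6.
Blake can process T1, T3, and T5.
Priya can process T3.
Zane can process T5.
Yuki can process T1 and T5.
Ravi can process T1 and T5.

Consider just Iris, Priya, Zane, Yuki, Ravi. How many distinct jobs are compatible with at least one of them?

4

The union of neighbours of {Iris, Priya, Zane, Yuki, Ravi} is {T1, T3, T5, T6}, which has 4 elements.
Since |N(S)| = 4 < |S| = 5, Hall's condition fails for this subset.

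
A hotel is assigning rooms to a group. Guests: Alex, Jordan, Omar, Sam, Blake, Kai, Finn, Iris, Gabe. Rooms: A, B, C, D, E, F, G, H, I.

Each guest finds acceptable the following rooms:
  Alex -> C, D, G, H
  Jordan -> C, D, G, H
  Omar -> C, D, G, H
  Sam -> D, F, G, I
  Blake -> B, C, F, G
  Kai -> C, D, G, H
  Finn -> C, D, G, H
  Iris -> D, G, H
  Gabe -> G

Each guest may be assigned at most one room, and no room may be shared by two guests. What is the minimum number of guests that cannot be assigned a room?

For example, pair Alex→H, Jordan→D, Omar→C, Sam→F, Blake→B, Kai→G.
The set {Alex, Jordan, Omar, Kai, Finn, Iris, Gabe} has only 4 neighbours ({C, D, G, H}), so by Hall's theorem at most 6 of the 9 guests can be matched.
That matches 6 of the 9, leaving 3 unmatched; no matching can do better.

3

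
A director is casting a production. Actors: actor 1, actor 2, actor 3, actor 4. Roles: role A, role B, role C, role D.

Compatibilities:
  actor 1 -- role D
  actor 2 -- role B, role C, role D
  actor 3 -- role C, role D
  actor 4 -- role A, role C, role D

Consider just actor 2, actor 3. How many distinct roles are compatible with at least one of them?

The union of neighbours of {actor 2, actor 3} is {role B, role C, role D}, which has 3 elements.
Since |N(S)| = 3 ≥ |S| = 2, Hall's condition holds for this subset.

3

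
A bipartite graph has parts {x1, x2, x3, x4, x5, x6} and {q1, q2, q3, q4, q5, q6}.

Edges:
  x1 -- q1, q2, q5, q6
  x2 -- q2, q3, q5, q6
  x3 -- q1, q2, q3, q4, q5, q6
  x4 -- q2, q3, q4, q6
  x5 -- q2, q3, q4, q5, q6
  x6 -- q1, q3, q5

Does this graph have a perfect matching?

A valid assignment of size 6: x1→q2, x2→q6, x3→q1, x4→q3, x5→q4, x6→q5.
All 6 left vertices are covered.

Yes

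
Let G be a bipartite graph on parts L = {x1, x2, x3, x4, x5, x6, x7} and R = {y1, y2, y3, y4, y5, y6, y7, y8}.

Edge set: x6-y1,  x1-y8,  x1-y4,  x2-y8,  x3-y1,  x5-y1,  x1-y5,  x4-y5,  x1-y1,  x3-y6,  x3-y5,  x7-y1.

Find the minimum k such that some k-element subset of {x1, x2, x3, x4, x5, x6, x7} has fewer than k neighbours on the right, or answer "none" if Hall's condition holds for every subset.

Take S = {x5, x6}. Its neighbourhood is {y1}, so |N(S)| = 1 < |S| = 2.
No single vertex violates Hall's condition since each has at least one neighbour, so 2 is the minimum.

2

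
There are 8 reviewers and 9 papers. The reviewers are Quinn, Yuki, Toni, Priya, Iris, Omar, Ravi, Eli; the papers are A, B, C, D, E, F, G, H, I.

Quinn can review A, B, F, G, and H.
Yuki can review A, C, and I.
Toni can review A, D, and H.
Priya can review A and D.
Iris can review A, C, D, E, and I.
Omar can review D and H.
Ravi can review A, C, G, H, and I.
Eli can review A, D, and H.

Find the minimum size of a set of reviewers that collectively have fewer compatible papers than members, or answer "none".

4

Take S = {Toni, Priya, Omar, Eli}. Its neighbourhood is {A, D, H}, so |N(S)| = 3 < |S| = 4.
Every subset of size less than 4 has at least as many neighbours as members, so 4 is the minimum.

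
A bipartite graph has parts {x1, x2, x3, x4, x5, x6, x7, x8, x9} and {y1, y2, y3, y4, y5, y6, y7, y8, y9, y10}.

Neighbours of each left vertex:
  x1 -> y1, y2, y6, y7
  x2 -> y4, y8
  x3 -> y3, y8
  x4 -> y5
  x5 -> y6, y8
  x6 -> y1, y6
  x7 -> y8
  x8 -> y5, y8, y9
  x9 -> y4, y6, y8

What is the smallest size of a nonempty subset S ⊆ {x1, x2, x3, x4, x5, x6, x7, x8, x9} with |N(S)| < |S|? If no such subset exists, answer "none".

4

Take S = {x2, x5, x7, x9}. Its neighbourhood is {y4, y6, y8}, so |N(S)| = 3 < |S| = 4.
Every subset of size less than 4 has at least as many neighbours as members, so 4 is the minimum.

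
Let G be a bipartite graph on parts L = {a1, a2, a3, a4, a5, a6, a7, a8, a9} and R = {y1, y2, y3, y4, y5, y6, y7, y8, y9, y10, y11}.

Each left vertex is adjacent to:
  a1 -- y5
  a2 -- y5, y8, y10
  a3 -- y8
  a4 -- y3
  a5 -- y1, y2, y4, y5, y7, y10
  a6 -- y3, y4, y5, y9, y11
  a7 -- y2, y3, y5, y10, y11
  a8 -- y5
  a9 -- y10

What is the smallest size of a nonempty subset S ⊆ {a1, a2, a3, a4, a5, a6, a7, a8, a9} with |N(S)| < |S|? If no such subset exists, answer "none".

2

Take S = {a1, a8}. Its neighbourhood is {y5}, so |N(S)| = 1 < |S| = 2.
No single vertex violates Hall's condition since each has at least one neighbour, so 2 is the minimum.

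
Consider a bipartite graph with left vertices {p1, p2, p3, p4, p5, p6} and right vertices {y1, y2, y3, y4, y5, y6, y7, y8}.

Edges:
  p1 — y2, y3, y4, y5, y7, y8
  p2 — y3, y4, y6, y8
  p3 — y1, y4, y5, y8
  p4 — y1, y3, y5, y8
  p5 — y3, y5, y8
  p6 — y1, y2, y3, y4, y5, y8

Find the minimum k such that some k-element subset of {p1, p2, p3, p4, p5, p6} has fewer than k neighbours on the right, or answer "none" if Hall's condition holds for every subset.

none

A matching saturating every left vertex exists, for instance p1→y7, p2→y6, p3→y1, p4→y3, p5→y8, p6→y4.
By Hall's marriage theorem, this means |N(S)| ≥ |S| for every subset S, so no violating subset exists.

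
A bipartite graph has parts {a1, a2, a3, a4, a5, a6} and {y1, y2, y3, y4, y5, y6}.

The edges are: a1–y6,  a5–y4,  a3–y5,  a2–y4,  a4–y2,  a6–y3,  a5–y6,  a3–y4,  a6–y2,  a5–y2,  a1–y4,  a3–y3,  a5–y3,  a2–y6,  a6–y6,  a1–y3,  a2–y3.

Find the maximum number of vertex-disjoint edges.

One maximum matching: a1→y6, a2→y4, a3→y5, a4→y2, a5→y3.
The set {a1, a2, a4, a5, a6} has only 4 neighbours ({y2, y3, y4, y6}), so by Hall's theorem at most 5 of the 6 left vertices can be matched.

5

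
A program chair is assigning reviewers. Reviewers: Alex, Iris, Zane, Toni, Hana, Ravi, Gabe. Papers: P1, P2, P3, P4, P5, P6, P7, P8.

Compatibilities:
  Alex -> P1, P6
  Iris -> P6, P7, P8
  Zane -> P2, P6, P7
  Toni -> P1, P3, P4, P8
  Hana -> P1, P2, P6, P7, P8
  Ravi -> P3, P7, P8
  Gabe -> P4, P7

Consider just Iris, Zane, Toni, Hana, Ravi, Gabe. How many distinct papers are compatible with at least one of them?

7

The union of neighbours of {Iris, Zane, Toni, Hana, Ravi, Gabe} is {P1, P2, P3, P4, P6, P7, P8}, which has 7 elements.
Since |N(S)| = 7 ≥ |S| = 6, Hall's condition holds for this subset.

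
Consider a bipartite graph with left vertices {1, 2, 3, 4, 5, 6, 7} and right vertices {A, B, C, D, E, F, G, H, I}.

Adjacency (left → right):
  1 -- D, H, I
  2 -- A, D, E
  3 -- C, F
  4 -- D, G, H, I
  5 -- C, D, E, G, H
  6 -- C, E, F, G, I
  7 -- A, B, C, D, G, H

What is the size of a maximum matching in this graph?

A valid assignment of size 7: 1-I, 2-A, 3-F, 4-D, 5-H, 6-E, 7-G.
All 7 left vertices are matched, so no larger matching exists.

7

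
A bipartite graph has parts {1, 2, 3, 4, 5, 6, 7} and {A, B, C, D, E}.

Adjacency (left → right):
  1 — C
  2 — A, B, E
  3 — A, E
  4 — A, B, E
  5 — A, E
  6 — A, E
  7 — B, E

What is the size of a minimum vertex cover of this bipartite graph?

A maximum matching has 4 edges (e.g. 1–C, 2–E, 3–A, 4–B).
By König's theorem the minimum vertex cover has the same size. One such cover is {1, A, B, E}.

4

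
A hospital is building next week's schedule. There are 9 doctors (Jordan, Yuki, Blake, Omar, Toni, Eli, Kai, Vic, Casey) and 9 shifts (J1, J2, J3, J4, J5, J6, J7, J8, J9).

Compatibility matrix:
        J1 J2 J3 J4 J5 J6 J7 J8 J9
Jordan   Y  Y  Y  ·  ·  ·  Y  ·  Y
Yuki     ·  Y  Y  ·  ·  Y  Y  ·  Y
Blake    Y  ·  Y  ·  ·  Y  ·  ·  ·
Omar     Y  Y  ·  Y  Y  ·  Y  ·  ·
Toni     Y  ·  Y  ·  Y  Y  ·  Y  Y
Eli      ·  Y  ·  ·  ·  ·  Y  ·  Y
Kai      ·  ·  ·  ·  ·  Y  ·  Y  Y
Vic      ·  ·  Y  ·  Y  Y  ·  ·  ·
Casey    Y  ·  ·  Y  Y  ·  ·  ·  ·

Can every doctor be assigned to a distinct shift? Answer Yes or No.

Yes

For example, pair Jordan–J2, Yuki–J9, Blake–J6, Omar–J4, Toni–J1, Eli–J7, Kai–J8, Vic–J3, Casey–J5.
Every doctor is matched, so this is a perfect matching.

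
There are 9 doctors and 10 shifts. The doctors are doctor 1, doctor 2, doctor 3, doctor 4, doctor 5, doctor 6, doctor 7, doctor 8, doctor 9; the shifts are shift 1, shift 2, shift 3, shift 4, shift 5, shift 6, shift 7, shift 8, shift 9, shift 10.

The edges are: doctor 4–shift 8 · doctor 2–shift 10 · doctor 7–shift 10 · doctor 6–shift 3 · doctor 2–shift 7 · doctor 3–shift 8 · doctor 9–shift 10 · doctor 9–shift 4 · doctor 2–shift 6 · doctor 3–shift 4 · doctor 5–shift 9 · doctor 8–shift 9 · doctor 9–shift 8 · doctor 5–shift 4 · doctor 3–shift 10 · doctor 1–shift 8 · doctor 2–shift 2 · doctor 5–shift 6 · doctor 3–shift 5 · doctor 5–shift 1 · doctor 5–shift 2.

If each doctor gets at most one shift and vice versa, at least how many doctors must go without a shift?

1

For example, pair doctor 1-shift 8, doctor 2-shift 2, doctor 3-shift 5, doctor 5-shift 6, doctor 6-shift 3, doctor 7-shift 10, doctor 8-shift 9, doctor 9-shift 4.
The set {doctor 1, doctor 4} has only 1 neighbour ({shift 8}), so by Hall's theorem at most 8 of the 9 doctors can be matched.
That matches 8 of the 9, leaving 1 unmatched; no matching can do better.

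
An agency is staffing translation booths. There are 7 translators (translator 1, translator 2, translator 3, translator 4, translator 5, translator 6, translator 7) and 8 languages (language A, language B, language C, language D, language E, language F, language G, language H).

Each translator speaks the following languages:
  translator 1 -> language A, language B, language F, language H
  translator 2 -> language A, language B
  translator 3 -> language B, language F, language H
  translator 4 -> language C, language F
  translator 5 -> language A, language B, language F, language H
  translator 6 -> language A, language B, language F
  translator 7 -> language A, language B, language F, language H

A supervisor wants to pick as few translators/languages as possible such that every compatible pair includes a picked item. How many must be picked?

5

A maximum matching has 5 edges (e.g. translator 1–language H, translator 2–language A, translator 3–language B, translator 4–language C, translator 5–language F).
By König's theorem the minimum vertex cover has the same size. One such cover is {translator 4, language A, language B, language F, language H}.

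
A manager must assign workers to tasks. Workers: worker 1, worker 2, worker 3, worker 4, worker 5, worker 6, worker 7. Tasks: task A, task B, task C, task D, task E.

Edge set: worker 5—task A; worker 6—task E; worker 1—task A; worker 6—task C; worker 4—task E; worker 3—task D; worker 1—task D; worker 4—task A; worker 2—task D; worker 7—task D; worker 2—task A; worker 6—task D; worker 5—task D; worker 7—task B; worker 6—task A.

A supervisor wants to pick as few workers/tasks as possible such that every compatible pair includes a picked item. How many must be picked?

5

The 5 edges worker 1–task A, worker 2–task D, worker 4–task E, worker 6–task C, worker 7–task B form a matching, so any vertex cover needs at least 5 vertices (one per matched edge).
Conversely {worker 4, worker 6, worker 7, task A, task D} meets every edge and has exactly 5 vertices, so 5 is optimal.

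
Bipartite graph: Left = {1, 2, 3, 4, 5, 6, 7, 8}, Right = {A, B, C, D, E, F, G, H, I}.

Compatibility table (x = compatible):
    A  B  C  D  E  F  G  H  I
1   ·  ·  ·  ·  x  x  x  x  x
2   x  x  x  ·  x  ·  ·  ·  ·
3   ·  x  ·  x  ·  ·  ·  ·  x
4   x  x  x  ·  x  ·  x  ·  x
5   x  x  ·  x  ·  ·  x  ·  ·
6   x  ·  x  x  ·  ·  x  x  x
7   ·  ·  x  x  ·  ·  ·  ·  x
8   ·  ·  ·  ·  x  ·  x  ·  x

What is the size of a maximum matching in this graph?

For example, pair 1–G, 2–B, 3–I, 4–A, 5–D, 6–H, 7–C, 8–E.
All 8 left vertices are matched, so no larger matching exists.

8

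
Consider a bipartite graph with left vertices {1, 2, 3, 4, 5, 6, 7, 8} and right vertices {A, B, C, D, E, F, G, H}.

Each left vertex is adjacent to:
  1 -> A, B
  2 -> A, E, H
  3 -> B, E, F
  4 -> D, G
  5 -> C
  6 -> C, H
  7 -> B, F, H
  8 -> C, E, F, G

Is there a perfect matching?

Yes

One maximum matching: 1→A, 2→E, 3→F, 4→D, 5→C, 6→H, 7→B, 8→G.
Every left vertex is matched, so this is a perfect matching.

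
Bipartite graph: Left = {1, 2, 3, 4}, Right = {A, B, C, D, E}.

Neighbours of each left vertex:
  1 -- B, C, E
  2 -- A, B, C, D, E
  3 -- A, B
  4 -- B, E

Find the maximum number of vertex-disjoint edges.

For example, pair 1→C, 2→E, 3→A, 4→B.
This saturates every left vertex, so 4 is the maximum.

4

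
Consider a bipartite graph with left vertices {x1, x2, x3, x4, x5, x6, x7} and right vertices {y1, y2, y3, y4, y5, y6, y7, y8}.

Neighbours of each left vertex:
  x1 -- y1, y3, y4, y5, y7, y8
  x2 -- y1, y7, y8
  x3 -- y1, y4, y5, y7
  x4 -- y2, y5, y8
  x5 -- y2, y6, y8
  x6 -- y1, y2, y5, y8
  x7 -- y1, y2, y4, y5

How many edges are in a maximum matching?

7

A valid assignment of size 7: x1→y3, x2→y7, x3→y4, x4→y8, x5→y6, x6→y2, x7→y1.
All 7 left vertices are matched, so no larger matching exists.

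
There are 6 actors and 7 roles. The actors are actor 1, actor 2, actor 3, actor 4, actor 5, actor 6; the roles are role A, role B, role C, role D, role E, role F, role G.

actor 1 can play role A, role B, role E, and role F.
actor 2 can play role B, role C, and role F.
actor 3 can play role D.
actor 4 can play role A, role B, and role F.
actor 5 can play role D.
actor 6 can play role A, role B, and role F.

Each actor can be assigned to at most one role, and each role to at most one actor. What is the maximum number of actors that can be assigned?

5

For example, pair actor 1–role E, actor 2–role C, actor 3–role D, actor 4–role F, actor 6–role B.
The set {actor 3, actor 5} has only 1 neighbour ({role D}), so by Hall's theorem at most 5 of the 6 actors can be matched.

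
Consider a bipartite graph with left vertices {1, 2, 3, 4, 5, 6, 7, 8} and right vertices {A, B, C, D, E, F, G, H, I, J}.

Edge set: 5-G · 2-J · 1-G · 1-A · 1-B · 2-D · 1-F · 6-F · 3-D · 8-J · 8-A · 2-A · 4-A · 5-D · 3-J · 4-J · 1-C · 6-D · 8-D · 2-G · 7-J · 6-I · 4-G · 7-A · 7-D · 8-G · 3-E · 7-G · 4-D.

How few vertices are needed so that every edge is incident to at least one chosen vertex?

7

A maximum matching has 7 edges (e.g. 1–B, 2–A, 3–E, 4–D, 5–G, 6–F, 7–J).
By König's theorem the minimum vertex cover has the same size. One such cover is {1, 3, 6, A, D, G, J}.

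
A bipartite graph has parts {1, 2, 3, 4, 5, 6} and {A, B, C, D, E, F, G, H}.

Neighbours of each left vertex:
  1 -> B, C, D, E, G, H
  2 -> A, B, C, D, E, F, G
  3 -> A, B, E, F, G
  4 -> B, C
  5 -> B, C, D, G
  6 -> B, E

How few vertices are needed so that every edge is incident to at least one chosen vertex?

A maximum matching has 6 edges (e.g. 1–H, 2–E, 3–A, 4–C, 5–G, 6–B).
By König's theorem the minimum vertex cover has the same size. One such cover is {1, 2, 3, 4, 5, 6}.

6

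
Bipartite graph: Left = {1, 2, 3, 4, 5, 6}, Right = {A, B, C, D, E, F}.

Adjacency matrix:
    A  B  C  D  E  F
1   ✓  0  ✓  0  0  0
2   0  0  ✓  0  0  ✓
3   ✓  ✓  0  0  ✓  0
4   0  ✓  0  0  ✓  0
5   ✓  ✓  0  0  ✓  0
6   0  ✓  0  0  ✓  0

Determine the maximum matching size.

5

One maximum matching: 1-C, 2-F, 3-A, 4-E, 5-B.
The set {3, 4, 5, 6} has only 3 neighbours ({A, B, E}), so by Hall's theorem at most 5 of the 6 left vertices can be matched.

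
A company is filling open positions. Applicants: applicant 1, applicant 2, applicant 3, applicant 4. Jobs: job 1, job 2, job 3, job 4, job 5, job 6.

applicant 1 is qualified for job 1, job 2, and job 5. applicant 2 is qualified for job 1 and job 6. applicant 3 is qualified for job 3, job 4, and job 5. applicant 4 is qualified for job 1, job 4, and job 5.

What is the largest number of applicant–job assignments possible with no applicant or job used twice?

4

A valid assignment of size 4: applicant 1–job 2, applicant 2–job 6, applicant 3–job 3, applicant 4–job 1.
All 4 applicants are matched, so no larger matching exists.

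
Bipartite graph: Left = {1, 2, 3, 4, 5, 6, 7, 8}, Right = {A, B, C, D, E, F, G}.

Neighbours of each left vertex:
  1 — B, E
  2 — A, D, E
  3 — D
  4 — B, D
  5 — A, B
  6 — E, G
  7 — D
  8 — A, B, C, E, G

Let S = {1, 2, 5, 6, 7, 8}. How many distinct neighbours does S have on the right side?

The union of neighbours of {1, 2, 5, 6, 7, 8} is {A, B, C, D, E, G}, which has 6 elements.
Since |N(S)| = 6 ≥ |S| = 6, Hall's condition holds for this subset.

6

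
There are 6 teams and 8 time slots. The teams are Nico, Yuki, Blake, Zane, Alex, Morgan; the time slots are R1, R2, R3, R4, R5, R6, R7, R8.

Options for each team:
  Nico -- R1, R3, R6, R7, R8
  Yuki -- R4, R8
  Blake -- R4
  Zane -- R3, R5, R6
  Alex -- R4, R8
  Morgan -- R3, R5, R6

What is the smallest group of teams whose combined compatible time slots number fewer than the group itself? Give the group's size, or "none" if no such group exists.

3

Take S = {Yuki, Blake, Alex}. Its neighbourhood is {R4, R8}, so |N(S)| = 2 < |S| = 3.
Every subset of size less than 3 has at least as many neighbours as members, so 3 is the minimum.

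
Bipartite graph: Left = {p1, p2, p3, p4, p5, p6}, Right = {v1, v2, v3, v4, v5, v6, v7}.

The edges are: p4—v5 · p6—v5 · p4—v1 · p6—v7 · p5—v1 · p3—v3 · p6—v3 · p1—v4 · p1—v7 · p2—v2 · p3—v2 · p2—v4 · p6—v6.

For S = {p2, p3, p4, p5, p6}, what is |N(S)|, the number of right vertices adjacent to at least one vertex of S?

7

The union of neighbours of {p2, p3, p4, p5, p6} is {v1, v2, v3, v4, v5, v6, v7}, which has 7 elements.
Since |N(S)| = 7 ≥ |S| = 5, Hall's condition holds for this subset.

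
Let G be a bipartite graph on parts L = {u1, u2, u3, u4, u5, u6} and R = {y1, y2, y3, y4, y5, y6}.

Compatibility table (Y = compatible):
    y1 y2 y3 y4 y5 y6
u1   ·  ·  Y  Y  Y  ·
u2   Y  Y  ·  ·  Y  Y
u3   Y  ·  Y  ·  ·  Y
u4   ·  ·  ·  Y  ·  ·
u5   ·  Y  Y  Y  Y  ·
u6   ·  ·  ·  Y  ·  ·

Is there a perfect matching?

No

The set {u4, u6} has only 1 neighbour ({y4}), so by Hall's theorem at most 5 of the 6 left vertices can be matched.
Hence no matching covers every left vertex.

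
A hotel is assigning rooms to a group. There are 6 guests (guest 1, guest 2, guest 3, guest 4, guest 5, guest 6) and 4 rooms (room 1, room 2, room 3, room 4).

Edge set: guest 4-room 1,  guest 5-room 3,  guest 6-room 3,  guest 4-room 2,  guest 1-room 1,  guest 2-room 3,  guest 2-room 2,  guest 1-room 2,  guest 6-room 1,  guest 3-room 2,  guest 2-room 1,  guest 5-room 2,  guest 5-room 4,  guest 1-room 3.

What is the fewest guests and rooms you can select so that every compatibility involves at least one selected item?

4

{guest 5, room 1, room 2, room 3} is a vertex cover of size 4: every edge has an endpoint in this set.
No smaller cover exists because guest 1–room 1, guest 2–room 3, guest 3–room 2, guest 5–room 4 is a matching of size 4, and a cover must include an endpoint of each of these disjoint edges (König's theorem).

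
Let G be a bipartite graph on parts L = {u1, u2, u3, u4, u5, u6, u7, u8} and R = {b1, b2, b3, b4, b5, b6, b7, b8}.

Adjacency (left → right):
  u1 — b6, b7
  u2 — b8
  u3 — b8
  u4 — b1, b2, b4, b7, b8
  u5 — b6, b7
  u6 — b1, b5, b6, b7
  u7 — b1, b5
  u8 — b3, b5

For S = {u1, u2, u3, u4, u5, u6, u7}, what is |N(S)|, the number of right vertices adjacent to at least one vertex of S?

The union of neighbours of {u1, u2, u3, u4, u5, u6, u7} is {b1, b2, b4, b5, b6, b7, b8}, which has 7 elements.
Since |N(S)| = 7 ≥ |S| = 7, Hall's condition holds for this subset.

7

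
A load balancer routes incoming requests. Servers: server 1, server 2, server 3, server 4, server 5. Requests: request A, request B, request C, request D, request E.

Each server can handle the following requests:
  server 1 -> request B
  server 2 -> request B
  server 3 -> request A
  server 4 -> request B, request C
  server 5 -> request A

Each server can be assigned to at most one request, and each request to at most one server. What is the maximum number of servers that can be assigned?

For example, pair server 1–request B, server 3–request A, server 4–request C.
The set {server 1, server 2, server 3, server 5} has only 2 neighbours ({request A, request B}), so by Hall's theorem at most 3 of the 5 servers can be matched.

3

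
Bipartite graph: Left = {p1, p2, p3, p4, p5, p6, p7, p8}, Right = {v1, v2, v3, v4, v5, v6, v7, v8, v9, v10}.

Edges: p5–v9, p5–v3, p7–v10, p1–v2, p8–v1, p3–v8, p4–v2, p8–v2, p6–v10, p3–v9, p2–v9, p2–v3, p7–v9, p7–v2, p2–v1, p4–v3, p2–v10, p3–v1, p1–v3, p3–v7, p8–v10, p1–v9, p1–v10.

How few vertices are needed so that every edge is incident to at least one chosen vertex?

6

A maximum matching has 6 edges (e.g. p1–v2, p2–v1, p3–v7, p4–v3, p5–v9, p6–v10).
By König's theorem the minimum vertex cover has the same size. One such cover is {p3, v1, v2, v3, v9, v10}.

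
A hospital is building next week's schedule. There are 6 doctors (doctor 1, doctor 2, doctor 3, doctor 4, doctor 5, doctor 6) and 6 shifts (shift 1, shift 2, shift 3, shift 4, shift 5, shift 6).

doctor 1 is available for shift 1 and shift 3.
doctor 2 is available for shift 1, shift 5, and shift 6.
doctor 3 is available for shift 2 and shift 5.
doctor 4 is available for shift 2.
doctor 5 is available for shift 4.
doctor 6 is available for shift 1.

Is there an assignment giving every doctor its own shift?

For example, pair doctor 1→shift 3, doctor 2→shift 6, doctor 3→shift 5, doctor 4→shift 2, doctor 5→shift 4, doctor 6→shift 1.
All 6 doctors are covered.

Yes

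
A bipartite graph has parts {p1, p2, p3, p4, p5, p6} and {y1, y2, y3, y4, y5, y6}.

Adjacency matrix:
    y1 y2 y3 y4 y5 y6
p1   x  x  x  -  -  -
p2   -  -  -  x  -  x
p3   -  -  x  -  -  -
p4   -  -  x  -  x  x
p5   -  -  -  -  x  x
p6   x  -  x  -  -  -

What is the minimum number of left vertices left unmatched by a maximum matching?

One maximum matching: p1–y2, p2–y4, p3–y3, p4–y5, p5–y6, p6–y1.
All 6 left vertices are matched, so no larger matching exists.
That matches 6 of the 6, leaving 0 unmatched; no matching can do better.

0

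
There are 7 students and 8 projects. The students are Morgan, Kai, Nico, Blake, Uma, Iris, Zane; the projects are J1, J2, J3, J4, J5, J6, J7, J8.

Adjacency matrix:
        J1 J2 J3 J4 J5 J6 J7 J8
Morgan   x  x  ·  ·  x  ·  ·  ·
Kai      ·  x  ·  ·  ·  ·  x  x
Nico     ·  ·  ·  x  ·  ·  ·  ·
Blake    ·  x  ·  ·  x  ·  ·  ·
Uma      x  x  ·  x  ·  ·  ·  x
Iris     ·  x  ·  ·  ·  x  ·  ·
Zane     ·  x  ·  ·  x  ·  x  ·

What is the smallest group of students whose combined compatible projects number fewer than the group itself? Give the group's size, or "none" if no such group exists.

A matching saturating every student exists, for instance Morgan→J5, Kai→J8, Nico→J4, Blake→J2, Uma→J1, Iris→J6, Zane→J7.
By Hall's marriage theorem, this means |N(S)| ≥ |S| for every subset S, so no violating subset exists.

none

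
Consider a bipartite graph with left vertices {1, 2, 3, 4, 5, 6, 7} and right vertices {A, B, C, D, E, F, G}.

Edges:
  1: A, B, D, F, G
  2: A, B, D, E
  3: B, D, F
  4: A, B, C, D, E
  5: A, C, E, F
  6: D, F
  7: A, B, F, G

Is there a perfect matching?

A valid assignment of size 7: 1→G, 2→E, 3→F, 4→A, 5→C, 6→D, 7→B.
All 7 left vertices are covered.

Yes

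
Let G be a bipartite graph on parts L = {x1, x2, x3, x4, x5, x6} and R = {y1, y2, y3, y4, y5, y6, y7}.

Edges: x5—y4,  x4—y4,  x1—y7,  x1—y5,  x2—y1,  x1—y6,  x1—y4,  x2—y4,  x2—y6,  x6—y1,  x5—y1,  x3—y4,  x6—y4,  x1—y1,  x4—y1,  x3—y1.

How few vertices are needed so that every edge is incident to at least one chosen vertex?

4

The 4 edges x1–y7, x2–y6, x3–y4, x4–y1 form a matching, so any vertex cover needs at least 4 vertices (one per matched edge).
Conversely {x1, x2, y1, y4} meets every edge and has exactly 4 vertices, so 4 is optimal.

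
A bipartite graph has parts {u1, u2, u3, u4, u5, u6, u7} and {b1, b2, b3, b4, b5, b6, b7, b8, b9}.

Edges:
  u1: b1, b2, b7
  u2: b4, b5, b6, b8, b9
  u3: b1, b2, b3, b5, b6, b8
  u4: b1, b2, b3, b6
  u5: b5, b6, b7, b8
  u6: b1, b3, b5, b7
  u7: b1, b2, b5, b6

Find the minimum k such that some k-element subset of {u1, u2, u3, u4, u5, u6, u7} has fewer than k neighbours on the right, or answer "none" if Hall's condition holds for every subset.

none

A matching saturating every left vertex exists, for instance u1→b2, u2→b6, u3→b1, u4→b3, u5→b8, u6→b7, u7→b5.
By Hall's marriage theorem, this means |N(S)| ≥ |S| for every subset S, so no violating subset exists.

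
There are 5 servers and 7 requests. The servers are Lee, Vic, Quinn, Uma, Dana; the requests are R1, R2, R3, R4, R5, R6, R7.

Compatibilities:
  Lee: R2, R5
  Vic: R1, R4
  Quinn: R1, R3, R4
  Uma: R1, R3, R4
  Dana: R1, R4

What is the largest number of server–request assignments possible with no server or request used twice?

A valid assignment of size 4: Lee-R5, Vic-R1, Quinn-R3, Uma-R4.
The set {Vic, Quinn, Uma, Dana} has only 3 neighbours ({R1, R3, R4}), so by Hall's theorem at most 4 of the 5 servers can be matched.

4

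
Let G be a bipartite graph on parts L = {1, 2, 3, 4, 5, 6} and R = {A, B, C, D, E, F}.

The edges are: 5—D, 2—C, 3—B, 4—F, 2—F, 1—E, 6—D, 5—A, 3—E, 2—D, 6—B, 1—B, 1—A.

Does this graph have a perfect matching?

One maximum matching: 1→A, 2→C, 3→E, 4→F, 5→D, 6→B.
All 6 left vertices are covered.

Yes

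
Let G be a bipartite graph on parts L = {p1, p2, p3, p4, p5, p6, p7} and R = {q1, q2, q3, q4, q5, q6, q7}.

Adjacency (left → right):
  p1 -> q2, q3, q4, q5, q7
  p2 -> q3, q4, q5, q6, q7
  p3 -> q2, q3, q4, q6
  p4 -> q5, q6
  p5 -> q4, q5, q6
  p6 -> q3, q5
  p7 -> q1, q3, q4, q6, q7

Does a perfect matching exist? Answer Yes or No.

A valid assignment of size 7: p1–q3, p2–q7, p3–q2, p4–q6, p5–q4, p6–q5, p7–q1.
All 7 left vertices are covered.

Yes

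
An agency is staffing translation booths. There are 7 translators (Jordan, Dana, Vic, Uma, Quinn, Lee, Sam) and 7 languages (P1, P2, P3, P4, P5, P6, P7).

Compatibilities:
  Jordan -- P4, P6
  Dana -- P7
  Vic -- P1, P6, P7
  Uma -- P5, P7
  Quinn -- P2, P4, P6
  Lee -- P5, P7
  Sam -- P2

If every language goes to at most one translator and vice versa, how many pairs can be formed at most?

For example, pair Jordan–P4, Dana–P7, Vic–P1, Uma–P5, Quinn–P6, Sam–P2.
The set {Dana, Uma, Lee} has only 2 neighbours ({P5, P7}), so by Hall's theorem at most 6 of the 7 translators can be matched.

6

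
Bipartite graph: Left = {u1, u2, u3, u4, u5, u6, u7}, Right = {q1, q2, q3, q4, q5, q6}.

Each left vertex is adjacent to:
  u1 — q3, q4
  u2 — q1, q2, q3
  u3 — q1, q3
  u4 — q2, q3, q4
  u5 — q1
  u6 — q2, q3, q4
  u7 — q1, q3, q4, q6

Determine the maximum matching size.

5

A valid assignment of size 5: u1-q4, u2-q3, u3-q1, u4-q2, u7-q6.
The set {u1, u2, u3, u4, u5, u6} has only 4 neighbours ({q1, q2, q3, q4}), so by Hall's theorem at most 5 of the 7 left vertices can be matched.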